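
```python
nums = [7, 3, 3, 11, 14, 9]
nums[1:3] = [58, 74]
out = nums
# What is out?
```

nums starts as [7, 3, 3, 11, 14, 9] (length 6). The slice nums[1:3] covers indices [1, 2] with values [3, 3]. Replacing that slice with [58, 74] (same length) produces [7, 58, 74, 11, 14, 9].

[7, 58, 74, 11, 14, 9]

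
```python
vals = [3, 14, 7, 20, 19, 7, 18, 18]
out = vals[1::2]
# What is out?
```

vals has length 8. The slice vals[1::2] selects indices [1, 3, 5, 7] (1->14, 3->20, 5->7, 7->18), giving [14, 20, 7, 18].

[14, 20, 7, 18]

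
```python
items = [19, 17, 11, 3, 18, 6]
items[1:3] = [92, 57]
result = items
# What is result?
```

items starts as [19, 17, 11, 3, 18, 6] (length 6). The slice items[1:3] covers indices [1, 2] with values [17, 11]. Replacing that slice with [92, 57] (same length) produces [19, 92, 57, 3, 18, 6].

[19, 92, 57, 3, 18, 6]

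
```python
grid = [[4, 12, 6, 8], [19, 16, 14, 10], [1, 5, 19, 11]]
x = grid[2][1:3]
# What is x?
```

grid[2] = [1, 5, 19, 11]. grid[2] has length 4. The slice grid[2][1:3] selects indices [1, 2] (1->5, 2->19), giving [5, 19].

[5, 19]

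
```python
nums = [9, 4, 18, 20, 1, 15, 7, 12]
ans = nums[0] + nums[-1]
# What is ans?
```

nums has length 8. nums[0] = 9.
nums has length 8. Negative index -1 maps to positive index 8 + (-1) = 7. nums[7] = 12.
Sum: 9 + 12 = 21.

21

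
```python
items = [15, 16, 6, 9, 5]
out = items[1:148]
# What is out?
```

items has length 5. The slice items[1:148] selects indices [1, 2, 3, 4] (1->16, 2->6, 3->9, 4->5), giving [16, 6, 9, 5].

[16, 6, 9, 5]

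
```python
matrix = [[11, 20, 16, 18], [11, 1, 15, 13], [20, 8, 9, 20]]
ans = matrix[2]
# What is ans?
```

matrix has 3 rows. Row 2 is [20, 8, 9, 20].

[20, 8, 9, 20]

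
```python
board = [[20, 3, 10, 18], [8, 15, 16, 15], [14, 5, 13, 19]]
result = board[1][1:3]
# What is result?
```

board[1] = [8, 15, 16, 15]. board[1] has length 4. The slice board[1][1:3] selects indices [1, 2] (1->15, 2->16), giving [15, 16].

[15, 16]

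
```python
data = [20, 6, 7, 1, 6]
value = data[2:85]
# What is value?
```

data has length 5. The slice data[2:85] selects indices [2, 3, 4] (2->7, 3->1, 4->6), giving [7, 1, 6].

[7, 1, 6]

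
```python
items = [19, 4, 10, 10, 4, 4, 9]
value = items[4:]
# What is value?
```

items has length 7. The slice items[4:] selects indices [4, 5, 6] (4->4, 5->4, 6->9), giving [4, 4, 9].

[4, 4, 9]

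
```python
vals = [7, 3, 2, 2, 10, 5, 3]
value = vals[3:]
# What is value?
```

vals has length 7. The slice vals[3:] selects indices [3, 4, 5, 6] (3->2, 4->10, 5->5, 6->3), giving [2, 10, 5, 3].

[2, 10, 5, 3]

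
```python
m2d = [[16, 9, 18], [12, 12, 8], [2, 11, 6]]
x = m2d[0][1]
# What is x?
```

m2d[0] = [16, 9, 18]. Taking column 1 of that row yields 9.

9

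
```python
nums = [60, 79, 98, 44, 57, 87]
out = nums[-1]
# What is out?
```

nums has length 6. Negative index -1 maps to positive index 6 + (-1) = 5. nums[5] = 87.

87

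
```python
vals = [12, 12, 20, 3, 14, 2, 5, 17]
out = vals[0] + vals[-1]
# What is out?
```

vals has length 8. vals[0] = 12.
vals has length 8. Negative index -1 maps to positive index 8 + (-1) = 7. vals[7] = 17.
Sum: 12 + 17 = 29.

29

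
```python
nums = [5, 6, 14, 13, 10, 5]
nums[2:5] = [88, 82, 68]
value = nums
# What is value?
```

nums starts as [5, 6, 14, 13, 10, 5] (length 6). The slice nums[2:5] covers indices [2, 3, 4] with values [14, 13, 10]. Replacing that slice with [88, 82, 68] (same length) produces [5, 6, 88, 82, 68, 5].

[5, 6, 88, 82, 68, 5]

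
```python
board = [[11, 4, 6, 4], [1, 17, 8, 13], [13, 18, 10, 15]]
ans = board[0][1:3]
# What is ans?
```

board[0] = [11, 4, 6, 4]. board[0] has length 4. The slice board[0][1:3] selects indices [1, 2] (1->4, 2->6), giving [4, 6].

[4, 6]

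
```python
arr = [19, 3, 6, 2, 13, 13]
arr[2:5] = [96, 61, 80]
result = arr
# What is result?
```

arr starts as [19, 3, 6, 2, 13, 13] (length 6). The slice arr[2:5] covers indices [2, 3, 4] with values [6, 2, 13]. Replacing that slice with [96, 61, 80] (same length) produces [19, 3, 96, 61, 80, 13].

[19, 3, 96, 61, 80, 13]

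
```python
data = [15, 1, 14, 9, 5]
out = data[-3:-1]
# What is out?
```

data has length 5. The slice data[-3:-1] selects indices [2, 3] (2->14, 3->9), giving [14, 9].

[14, 9]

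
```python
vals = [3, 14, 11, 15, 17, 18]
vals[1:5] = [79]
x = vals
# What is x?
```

vals starts as [3, 14, 11, 15, 17, 18] (length 6). The slice vals[1:5] covers indices [1, 2, 3, 4] with values [14, 11, 15, 17]. Replacing that slice with [79] (different length) produces [3, 79, 18].

[3, 79, 18]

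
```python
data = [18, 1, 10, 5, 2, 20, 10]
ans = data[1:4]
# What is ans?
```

data has length 7. The slice data[1:4] selects indices [1, 2, 3] (1->1, 2->10, 3->5), giving [1, 10, 5].

[1, 10, 5]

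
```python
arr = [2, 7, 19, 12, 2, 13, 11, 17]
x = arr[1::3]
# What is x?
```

arr has length 8. The slice arr[1::3] selects indices [1, 4, 7] (1->7, 4->2, 7->17), giving [7, 2, 17].

[7, 2, 17]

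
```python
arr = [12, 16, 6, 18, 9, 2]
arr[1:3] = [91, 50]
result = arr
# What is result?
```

arr starts as [12, 16, 6, 18, 9, 2] (length 6). The slice arr[1:3] covers indices [1, 2] with values [16, 6]. Replacing that slice with [91, 50] (same length) produces [12, 91, 50, 18, 9, 2].

[12, 91, 50, 18, 9, 2]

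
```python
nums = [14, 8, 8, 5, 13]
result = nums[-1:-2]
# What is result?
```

nums has length 5. The slice nums[-1:-2] resolves to an empty index range, so the result is [].

[]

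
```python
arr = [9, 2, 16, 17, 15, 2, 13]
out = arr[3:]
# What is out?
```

arr has length 7. The slice arr[3:] selects indices [3, 4, 5, 6] (3->17, 4->15, 5->2, 6->13), giving [17, 15, 2, 13].

[17, 15, 2, 13]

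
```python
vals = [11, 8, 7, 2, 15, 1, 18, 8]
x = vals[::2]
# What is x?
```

vals has length 8. The slice vals[::2] selects indices [0, 2, 4, 6] (0->11, 2->7, 4->15, 6->18), giving [11, 7, 15, 18].

[11, 7, 15, 18]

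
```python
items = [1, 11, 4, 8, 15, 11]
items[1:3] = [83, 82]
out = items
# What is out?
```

items starts as [1, 11, 4, 8, 15, 11] (length 6). The slice items[1:3] covers indices [1, 2] with values [11, 4]. Replacing that slice with [83, 82] (same length) produces [1, 83, 82, 8, 15, 11].

[1, 83, 82, 8, 15, 11]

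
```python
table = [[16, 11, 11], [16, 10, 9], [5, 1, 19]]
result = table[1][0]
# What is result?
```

table[1] = [16, 10, 9]. Taking column 0 of that row yields 16.

16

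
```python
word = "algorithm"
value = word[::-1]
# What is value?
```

word has length 9. The slice word[::-1] selects indices [8, 7, 6, 5, 4, 3, 2, 1, 0] (8->'m', 7->'h', 6->'t', 5->'i', 4->'r', 3->'o', 2->'g', 1->'l', 0->'a'), giving 'mhtirogla'.

'mhtirogla'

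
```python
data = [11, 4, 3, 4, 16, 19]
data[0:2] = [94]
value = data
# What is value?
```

data starts as [11, 4, 3, 4, 16, 19] (length 6). The slice data[0:2] covers indices [0, 1] with values [11, 4]. Replacing that slice with [94] (different length) produces [94, 3, 4, 16, 19].

[94, 3, 4, 16, 19]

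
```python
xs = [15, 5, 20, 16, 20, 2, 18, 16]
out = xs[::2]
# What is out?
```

xs has length 8. The slice xs[::2] selects indices [0, 2, 4, 6] (0->15, 2->20, 4->20, 6->18), giving [15, 20, 20, 18].

[15, 20, 20, 18]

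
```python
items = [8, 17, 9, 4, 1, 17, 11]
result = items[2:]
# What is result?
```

items has length 7. The slice items[2:] selects indices [2, 3, 4, 5, 6] (2->9, 3->4, 4->1, 5->17, 6->11), giving [9, 4, 1, 17, 11].

[9, 4, 1, 17, 11]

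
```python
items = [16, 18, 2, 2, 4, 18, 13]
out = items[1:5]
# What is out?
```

items has length 7. The slice items[1:5] selects indices [1, 2, 3, 4] (1->18, 2->2, 3->2, 4->4), giving [18, 2, 2, 4].

[18, 2, 2, 4]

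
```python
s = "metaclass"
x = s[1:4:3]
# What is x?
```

s has length 9. The slice s[1:4:3] selects indices [1] (1->'e'), giving 'e'.

'e'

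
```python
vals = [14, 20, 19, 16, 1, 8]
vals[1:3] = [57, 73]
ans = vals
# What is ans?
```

vals starts as [14, 20, 19, 16, 1, 8] (length 6). The slice vals[1:3] covers indices [1, 2] with values [20, 19]. Replacing that slice with [57, 73] (same length) produces [14, 57, 73, 16, 1, 8].

[14, 57, 73, 16, 1, 8]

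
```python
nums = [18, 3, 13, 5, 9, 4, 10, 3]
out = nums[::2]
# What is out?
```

nums has length 8. The slice nums[::2] selects indices [0, 2, 4, 6] (0->18, 2->13, 4->9, 6->10), giving [18, 13, 9, 10].

[18, 13, 9, 10]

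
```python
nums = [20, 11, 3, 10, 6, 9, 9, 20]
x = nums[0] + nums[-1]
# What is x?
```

nums has length 8. nums[0] = 20.
nums has length 8. Negative index -1 maps to positive index 8 + (-1) = 7. nums[7] = 20.
Sum: 20 + 20 = 40.

40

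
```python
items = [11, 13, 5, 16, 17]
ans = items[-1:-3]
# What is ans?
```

items has length 5. The slice items[-1:-3] resolves to an empty index range, so the result is [].

[]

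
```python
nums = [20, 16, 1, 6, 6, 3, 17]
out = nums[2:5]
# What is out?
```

nums has length 7. The slice nums[2:5] selects indices [2, 3, 4] (2->1, 3->6, 4->6), giving [1, 6, 6].

[1, 6, 6]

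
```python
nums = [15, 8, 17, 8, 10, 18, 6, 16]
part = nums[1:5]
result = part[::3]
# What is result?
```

nums has length 8. The slice nums[1:5] selects indices [1, 2, 3, 4] (1->8, 2->17, 3->8, 4->10), giving [8, 17, 8, 10]. So part = [8, 17, 8, 10]. part has length 4. The slice part[::3] selects indices [0, 3] (0->8, 3->10), giving [8, 10].

[8, 10]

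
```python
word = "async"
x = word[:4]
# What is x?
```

word has length 5. The slice word[:4] selects indices [0, 1, 2, 3] (0->'a', 1->'s', 2->'y', 3->'n'), giving 'asyn'.

'asyn'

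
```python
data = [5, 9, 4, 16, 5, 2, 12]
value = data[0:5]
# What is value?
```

data has length 7. The slice data[0:5] selects indices [0, 1, 2, 3, 4] (0->5, 1->9, 2->4, 3->16, 4->5), giving [5, 9, 4, 16, 5].

[5, 9, 4, 16, 5]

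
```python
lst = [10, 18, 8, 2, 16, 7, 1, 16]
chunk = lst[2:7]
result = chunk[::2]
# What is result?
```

lst has length 8. The slice lst[2:7] selects indices [2, 3, 4, 5, 6] (2->8, 3->2, 4->16, 5->7, 6->1), giving [8, 2, 16, 7, 1]. So chunk = [8, 2, 16, 7, 1]. chunk has length 5. The slice chunk[::2] selects indices [0, 2, 4] (0->8, 2->16, 4->1), giving [8, 16, 1].

[8, 16, 1]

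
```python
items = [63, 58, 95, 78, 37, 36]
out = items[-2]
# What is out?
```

items has length 6. Negative index -2 maps to positive index 6 + (-2) = 4. items[4] = 37.

37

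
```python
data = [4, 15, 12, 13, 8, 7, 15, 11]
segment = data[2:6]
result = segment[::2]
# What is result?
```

data has length 8. The slice data[2:6] selects indices [2, 3, 4, 5] (2->12, 3->13, 4->8, 5->7), giving [12, 13, 8, 7]. So segment = [12, 13, 8, 7]. segment has length 4. The slice segment[::2] selects indices [0, 2] (0->12, 2->8), giving [12, 8].

[12, 8]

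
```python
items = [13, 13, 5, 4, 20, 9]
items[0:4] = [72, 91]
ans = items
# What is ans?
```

items starts as [13, 13, 5, 4, 20, 9] (length 6). The slice items[0:4] covers indices [0, 1, 2, 3] with values [13, 13, 5, 4]. Replacing that slice with [72, 91] (different length) produces [72, 91, 20, 9].

[72, 91, 20, 9]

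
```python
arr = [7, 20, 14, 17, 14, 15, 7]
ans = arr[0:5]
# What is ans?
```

arr has length 7. The slice arr[0:5] selects indices [0, 1, 2, 3, 4] (0->7, 1->20, 2->14, 3->17, 4->14), giving [7, 20, 14, 17, 14].

[7, 20, 14, 17, 14]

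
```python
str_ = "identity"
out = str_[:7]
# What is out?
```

str_ has length 8. The slice str_[:7] selects indices [0, 1, 2, 3, 4, 5, 6] (0->'i', 1->'d', 2->'e', 3->'n', 4->'t', 5->'i', 6->'t'), giving 'identit'.

'identit'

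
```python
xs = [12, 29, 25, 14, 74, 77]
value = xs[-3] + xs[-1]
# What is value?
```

xs has length 6. Negative index -3 maps to positive index 6 + (-3) = 3. xs[3] = 14.
xs has length 6. Negative index -1 maps to positive index 6 + (-1) = 5. xs[5] = 77.
Sum: 14 + 77 = 91.

91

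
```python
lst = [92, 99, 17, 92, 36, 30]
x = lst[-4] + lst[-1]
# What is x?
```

lst has length 6. Negative index -4 maps to positive index 6 + (-4) = 2. lst[2] = 17.
lst has length 6. Negative index -1 maps to positive index 6 + (-1) = 5. lst[5] = 30.
Sum: 17 + 30 = 47.

47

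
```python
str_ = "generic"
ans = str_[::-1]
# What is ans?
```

str_ has length 7. The slice str_[::-1] selects indices [6, 5, 4, 3, 2, 1, 0] (6->'c', 5->'i', 4->'r', 3->'e', 2->'n', 1->'e', 0->'g'), giving 'cireneg'.

'cireneg'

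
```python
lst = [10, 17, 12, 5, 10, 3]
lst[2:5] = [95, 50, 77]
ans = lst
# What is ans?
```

lst starts as [10, 17, 12, 5, 10, 3] (length 6). The slice lst[2:5] covers indices [2, 3, 4] with values [12, 5, 10]. Replacing that slice with [95, 50, 77] (same length) produces [10, 17, 95, 50, 77, 3].

[10, 17, 95, 50, 77, 3]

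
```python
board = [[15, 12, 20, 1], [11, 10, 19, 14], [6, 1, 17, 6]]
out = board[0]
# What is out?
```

board has 3 rows. Row 0 is [15, 12, 20, 1].

[15, 12, 20, 1]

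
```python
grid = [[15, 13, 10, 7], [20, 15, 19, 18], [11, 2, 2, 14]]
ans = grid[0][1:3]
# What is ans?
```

grid[0] = [15, 13, 10, 7]. grid[0] has length 4. The slice grid[0][1:3] selects indices [1, 2] (1->13, 2->10), giving [13, 10].

[13, 10]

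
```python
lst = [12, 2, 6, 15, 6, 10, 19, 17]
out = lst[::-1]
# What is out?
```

lst has length 8. The slice lst[::-1] selects indices [7, 6, 5, 4, 3, 2, 1, 0] (7->17, 6->19, 5->10, 4->6, 3->15, 2->6, 1->2, 0->12), giving [17, 19, 10, 6, 15, 6, 2, 12].

[17, 19, 10, 6, 15, 6, 2, 12]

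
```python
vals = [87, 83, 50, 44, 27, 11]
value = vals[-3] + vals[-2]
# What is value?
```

vals has length 6. Negative index -3 maps to positive index 6 + (-3) = 3. vals[3] = 44.
vals has length 6. Negative index -2 maps to positive index 6 + (-2) = 4. vals[4] = 27.
Sum: 44 + 27 = 71.

71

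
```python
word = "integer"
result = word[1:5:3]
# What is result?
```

word has length 7. The slice word[1:5:3] selects indices [1, 4] (1->'n', 4->'g'), giving 'ng'.

'ng'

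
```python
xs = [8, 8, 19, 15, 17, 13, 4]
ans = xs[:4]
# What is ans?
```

xs has length 7. The slice xs[:4] selects indices [0, 1, 2, 3] (0->8, 1->8, 2->19, 3->15), giving [8, 8, 19, 15].

[8, 8, 19, 15]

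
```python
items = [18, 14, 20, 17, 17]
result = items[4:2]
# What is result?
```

items has length 5. The slice items[4:2] resolves to an empty index range, so the result is [].

[]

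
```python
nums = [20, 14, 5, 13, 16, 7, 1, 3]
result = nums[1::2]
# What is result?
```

nums has length 8. The slice nums[1::2] selects indices [1, 3, 5, 7] (1->14, 3->13, 5->7, 7->3), giving [14, 13, 7, 3].

[14, 13, 7, 3]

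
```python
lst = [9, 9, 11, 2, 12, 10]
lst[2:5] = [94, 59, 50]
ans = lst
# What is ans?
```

lst starts as [9, 9, 11, 2, 12, 10] (length 6). The slice lst[2:5] covers indices [2, 3, 4] with values [11, 2, 12]. Replacing that slice with [94, 59, 50] (same length) produces [9, 9, 94, 59, 50, 10].

[9, 9, 94, 59, 50, 10]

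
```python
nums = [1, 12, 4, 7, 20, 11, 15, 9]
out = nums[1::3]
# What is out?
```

nums has length 8. The slice nums[1::3] selects indices [1, 4, 7] (1->12, 4->20, 7->9), giving [12, 20, 9].

[12, 20, 9]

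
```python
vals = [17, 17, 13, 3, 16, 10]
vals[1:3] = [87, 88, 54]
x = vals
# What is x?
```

vals starts as [17, 17, 13, 3, 16, 10] (length 6). The slice vals[1:3] covers indices [1, 2] with values [17, 13]. Replacing that slice with [87, 88, 54] (different length) produces [17, 87, 88, 54, 3, 16, 10].

[17, 87, 88, 54, 3, 16, 10]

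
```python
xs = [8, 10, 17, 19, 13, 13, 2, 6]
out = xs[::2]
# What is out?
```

xs has length 8. The slice xs[::2] selects indices [0, 2, 4, 6] (0->8, 2->17, 4->13, 6->2), giving [8, 17, 13, 2].

[8, 17, 13, 2]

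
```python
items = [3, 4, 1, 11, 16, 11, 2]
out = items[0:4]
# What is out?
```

items has length 7. The slice items[0:4] selects indices [0, 1, 2, 3] (0->3, 1->4, 2->1, 3->11), giving [3, 4, 1, 11].

[3, 4, 1, 11]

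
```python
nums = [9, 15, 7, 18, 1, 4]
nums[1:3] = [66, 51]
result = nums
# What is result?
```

nums starts as [9, 15, 7, 18, 1, 4] (length 6). The slice nums[1:3] covers indices [1, 2] with values [15, 7]. Replacing that slice with [66, 51] (same length) produces [9, 66, 51, 18, 1, 4].

[9, 66, 51, 18, 1, 4]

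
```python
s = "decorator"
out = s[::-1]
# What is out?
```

s has length 9. The slice s[::-1] selects indices [8, 7, 6, 5, 4, 3, 2, 1, 0] (8->'r', 7->'o', 6->'t', 5->'a', 4->'r', 3->'o', 2->'c', 1->'e', 0->'d'), giving 'rotaroced'.

'rotaroced'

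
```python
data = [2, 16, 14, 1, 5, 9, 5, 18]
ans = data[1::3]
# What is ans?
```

data has length 8. The slice data[1::3] selects indices [1, 4, 7] (1->16, 4->5, 7->18), giving [16, 5, 18].

[16, 5, 18]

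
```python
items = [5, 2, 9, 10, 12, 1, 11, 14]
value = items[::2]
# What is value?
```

items has length 8. The slice items[::2] selects indices [0, 2, 4, 6] (0->5, 2->9, 4->12, 6->11), giving [5, 9, 12, 11].

[5, 9, 12, 11]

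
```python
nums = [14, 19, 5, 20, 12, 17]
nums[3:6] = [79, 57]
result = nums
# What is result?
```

nums starts as [14, 19, 5, 20, 12, 17] (length 6). The slice nums[3:6] covers indices [3, 4, 5] with values [20, 12, 17]. Replacing that slice with [79, 57] (different length) produces [14, 19, 5, 79, 57].

[14, 19, 5, 79, 57]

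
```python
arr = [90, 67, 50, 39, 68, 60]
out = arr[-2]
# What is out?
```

arr has length 6. Negative index -2 maps to positive index 6 + (-2) = 4. arr[4] = 68.

68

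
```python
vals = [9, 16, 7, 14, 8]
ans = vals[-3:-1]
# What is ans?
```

vals has length 5. The slice vals[-3:-1] selects indices [2, 3] (2->7, 3->14), giving [7, 14].

[7, 14]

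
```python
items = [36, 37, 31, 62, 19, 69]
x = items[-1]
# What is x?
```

items has length 6. Negative index -1 maps to positive index 6 + (-1) = 5. items[5] = 69.

69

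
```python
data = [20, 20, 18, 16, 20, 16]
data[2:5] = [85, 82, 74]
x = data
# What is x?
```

data starts as [20, 20, 18, 16, 20, 16] (length 6). The slice data[2:5] covers indices [2, 3, 4] with values [18, 16, 20]. Replacing that slice with [85, 82, 74] (same length) produces [20, 20, 85, 82, 74, 16].

[20, 20, 85, 82, 74, 16]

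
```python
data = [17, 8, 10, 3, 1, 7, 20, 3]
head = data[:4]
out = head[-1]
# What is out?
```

data has length 8. The slice data[:4] selects indices [0, 1, 2, 3] (0->17, 1->8, 2->10, 3->3), giving [17, 8, 10, 3]. So head = [17, 8, 10, 3]. Then head[-1] = 3.

3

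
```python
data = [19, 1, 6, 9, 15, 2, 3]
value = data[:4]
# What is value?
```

data has length 7. The slice data[:4] selects indices [0, 1, 2, 3] (0->19, 1->1, 2->6, 3->9), giving [19, 1, 6, 9].

[19, 1, 6, 9]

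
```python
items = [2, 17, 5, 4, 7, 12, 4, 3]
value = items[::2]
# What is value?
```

items has length 8. The slice items[::2] selects indices [0, 2, 4, 6] (0->2, 2->5, 4->7, 6->4), giving [2, 5, 7, 4].

[2, 5, 7, 4]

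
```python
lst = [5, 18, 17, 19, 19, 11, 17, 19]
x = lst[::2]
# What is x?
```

lst has length 8. The slice lst[::2] selects indices [0, 2, 4, 6] (0->5, 2->17, 4->19, 6->17), giving [5, 17, 19, 17].

[5, 17, 19, 17]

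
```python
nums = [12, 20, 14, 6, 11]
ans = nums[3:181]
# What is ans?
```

nums has length 5. The slice nums[3:181] selects indices [3, 4] (3->6, 4->11), giving [6, 11].

[6, 11]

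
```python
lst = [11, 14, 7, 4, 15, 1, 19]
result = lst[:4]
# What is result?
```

lst has length 7. The slice lst[:4] selects indices [0, 1, 2, 3] (0->11, 1->14, 2->7, 3->4), giving [11, 14, 7, 4].

[11, 14, 7, 4]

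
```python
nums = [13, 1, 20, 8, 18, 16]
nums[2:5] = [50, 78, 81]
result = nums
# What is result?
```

nums starts as [13, 1, 20, 8, 18, 16] (length 6). The slice nums[2:5] covers indices [2, 3, 4] with values [20, 8, 18]. Replacing that slice with [50, 78, 81] (same length) produces [13, 1, 50, 78, 81, 16].

[13, 1, 50, 78, 81, 16]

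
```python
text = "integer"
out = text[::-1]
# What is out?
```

text has length 7. The slice text[::-1] selects indices [6, 5, 4, 3, 2, 1, 0] (6->'r', 5->'e', 4->'g', 3->'e', 2->'t', 1->'n', 0->'i'), giving 'regetni'.

'regetni'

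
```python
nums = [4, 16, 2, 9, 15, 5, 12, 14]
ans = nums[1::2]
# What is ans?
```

nums has length 8. The slice nums[1::2] selects indices [1, 3, 5, 7] (1->16, 3->9, 5->5, 7->14), giving [16, 9, 5, 14].

[16, 9, 5, 14]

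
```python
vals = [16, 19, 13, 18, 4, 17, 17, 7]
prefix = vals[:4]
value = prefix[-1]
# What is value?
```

vals has length 8. The slice vals[:4] selects indices [0, 1, 2, 3] (0->16, 1->19, 2->13, 3->18), giving [16, 19, 13, 18]. So prefix = [16, 19, 13, 18]. Then prefix[-1] = 18.

18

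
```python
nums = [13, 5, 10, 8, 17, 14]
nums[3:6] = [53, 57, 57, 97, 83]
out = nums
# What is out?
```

nums starts as [13, 5, 10, 8, 17, 14] (length 6). The slice nums[3:6] covers indices [3, 4, 5] with values [8, 17, 14]. Replacing that slice with [53, 57, 57, 97, 83] (different length) produces [13, 5, 10, 53, 57, 57, 97, 83].

[13, 5, 10, 53, 57, 57, 97, 83]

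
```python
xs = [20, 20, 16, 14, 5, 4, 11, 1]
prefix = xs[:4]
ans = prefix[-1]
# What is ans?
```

xs has length 8. The slice xs[:4] selects indices [0, 1, 2, 3] (0->20, 1->20, 2->16, 3->14), giving [20, 20, 16, 14]. So prefix = [20, 20, 16, 14]. Then prefix[-1] = 14.

14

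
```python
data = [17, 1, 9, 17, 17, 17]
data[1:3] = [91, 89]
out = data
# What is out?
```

data starts as [17, 1, 9, 17, 17, 17] (length 6). The slice data[1:3] covers indices [1, 2] with values [1, 9]. Replacing that slice with [91, 89] (same length) produces [17, 91, 89, 17, 17, 17].

[17, 91, 89, 17, 17, 17]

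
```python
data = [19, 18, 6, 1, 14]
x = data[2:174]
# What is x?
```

data has length 5. The slice data[2:174] selects indices [2, 3, 4] (2->6, 3->1, 4->14), giving [6, 1, 14].

[6, 1, 14]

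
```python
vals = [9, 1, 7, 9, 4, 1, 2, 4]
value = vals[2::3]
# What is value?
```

vals has length 8. The slice vals[2::3] selects indices [2, 5] (2->7, 5->1), giving [7, 1].

[7, 1]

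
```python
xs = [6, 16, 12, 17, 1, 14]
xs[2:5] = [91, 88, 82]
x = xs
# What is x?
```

xs starts as [6, 16, 12, 17, 1, 14] (length 6). The slice xs[2:5] covers indices [2, 3, 4] with values [12, 17, 1]. Replacing that slice with [91, 88, 82] (same length) produces [6, 16, 91, 88, 82, 14].

[6, 16, 91, 88, 82, 14]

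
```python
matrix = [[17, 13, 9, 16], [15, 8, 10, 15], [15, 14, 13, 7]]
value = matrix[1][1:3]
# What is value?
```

matrix[1] = [15, 8, 10, 15]. matrix[1] has length 4. The slice matrix[1][1:3] selects indices [1, 2] (1->8, 2->10), giving [8, 10].

[8, 10]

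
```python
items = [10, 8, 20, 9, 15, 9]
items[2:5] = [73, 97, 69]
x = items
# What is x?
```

items starts as [10, 8, 20, 9, 15, 9] (length 6). The slice items[2:5] covers indices [2, 3, 4] with values [20, 9, 15]. Replacing that slice with [73, 97, 69] (same length) produces [10, 8, 73, 97, 69, 9].

[10, 8, 73, 97, 69, 9]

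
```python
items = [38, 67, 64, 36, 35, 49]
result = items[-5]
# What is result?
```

items has length 6. Negative index -5 maps to positive index 6 + (-5) = 1. items[1] = 67.

67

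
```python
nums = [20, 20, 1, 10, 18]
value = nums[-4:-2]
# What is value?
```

nums has length 5. The slice nums[-4:-2] selects indices [1, 2] (1->20, 2->1), giving [20, 1].

[20, 1]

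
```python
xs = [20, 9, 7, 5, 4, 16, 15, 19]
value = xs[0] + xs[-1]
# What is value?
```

xs has length 8. xs[0] = 20.
xs has length 8. Negative index -1 maps to positive index 8 + (-1) = 7. xs[7] = 19.
Sum: 20 + 19 = 39.

39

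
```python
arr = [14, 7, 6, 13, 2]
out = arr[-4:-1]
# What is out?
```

arr has length 5. The slice arr[-4:-1] selects indices [1, 2, 3] (1->7, 2->6, 3->13), giving [7, 6, 13].

[7, 6, 13]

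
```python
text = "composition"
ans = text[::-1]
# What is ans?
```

text has length 11. The slice text[::-1] selects indices [10, 9, 8, 7, 6, 5, 4, 3, 2, 1, 0] (10->'n', 9->'o', 8->'i', 7->'t', 6->'i', 5->'s', 4->'o', 3->'p', 2->'m', 1->'o', 0->'c'), giving 'noitisopmoc'.

'noitisopmoc'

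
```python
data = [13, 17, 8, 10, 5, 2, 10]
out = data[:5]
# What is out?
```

data has length 7. The slice data[:5] selects indices [0, 1, 2, 3, 4] (0->13, 1->17, 2->8, 3->10, 4->5), giving [13, 17, 8, 10, 5].

[13, 17, 8, 10, 5]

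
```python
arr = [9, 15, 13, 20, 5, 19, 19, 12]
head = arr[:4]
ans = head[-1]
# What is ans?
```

arr has length 8. The slice arr[:4] selects indices [0, 1, 2, 3] (0->9, 1->15, 2->13, 3->20), giving [9, 15, 13, 20]. So head = [9, 15, 13, 20]. Then head[-1] = 20.

20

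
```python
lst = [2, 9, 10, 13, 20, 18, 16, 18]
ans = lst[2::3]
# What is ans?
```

lst has length 8. The slice lst[2::3] selects indices [2, 5] (2->10, 5->18), giving [10, 18].

[10, 18]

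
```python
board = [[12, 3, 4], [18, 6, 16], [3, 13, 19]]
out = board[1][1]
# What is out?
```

board[1] = [18, 6, 16]. Taking column 1 of that row yields 6.

6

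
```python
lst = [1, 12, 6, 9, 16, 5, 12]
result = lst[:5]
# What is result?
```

lst has length 7. The slice lst[:5] selects indices [0, 1, 2, 3, 4] (0->1, 1->12, 2->6, 3->9, 4->16), giving [1, 12, 6, 9, 16].

[1, 12, 6, 9, 16]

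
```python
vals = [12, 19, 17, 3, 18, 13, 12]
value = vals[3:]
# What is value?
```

vals has length 7. The slice vals[3:] selects indices [3, 4, 5, 6] (3->3, 4->18, 5->13, 6->12), giving [3, 18, 13, 12].

[3, 18, 13, 12]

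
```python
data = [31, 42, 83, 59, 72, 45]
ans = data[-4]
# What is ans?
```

data has length 6. Negative index -4 maps to positive index 6 + (-4) = 2. data[2] = 83.

83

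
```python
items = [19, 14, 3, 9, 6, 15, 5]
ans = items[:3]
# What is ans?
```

items has length 7. The slice items[:3] selects indices [0, 1, 2] (0->19, 1->14, 2->3), giving [19, 14, 3].

[19, 14, 3]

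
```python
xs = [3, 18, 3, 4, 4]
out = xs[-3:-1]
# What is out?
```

xs has length 5. The slice xs[-3:-1] selects indices [2, 3] (2->3, 3->4), giving [3, 4].

[3, 4]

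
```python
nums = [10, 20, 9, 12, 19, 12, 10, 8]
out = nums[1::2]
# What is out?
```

nums has length 8. The slice nums[1::2] selects indices [1, 3, 5, 7] (1->20, 3->12, 5->12, 7->8), giving [20, 12, 12, 8].

[20, 12, 12, 8]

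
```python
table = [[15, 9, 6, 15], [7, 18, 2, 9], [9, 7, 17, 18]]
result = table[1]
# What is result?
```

table has 3 rows. Row 1 is [7, 18, 2, 9].

[7, 18, 2, 9]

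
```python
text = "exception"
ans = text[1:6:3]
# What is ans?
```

text has length 9. The slice text[1:6:3] selects indices [1, 4] (1->'x', 4->'p'), giving 'xp'.

'xp'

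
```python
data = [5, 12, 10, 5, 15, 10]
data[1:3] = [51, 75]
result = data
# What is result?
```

data starts as [5, 12, 10, 5, 15, 10] (length 6). The slice data[1:3] covers indices [1, 2] with values [12, 10]. Replacing that slice with [51, 75] (same length) produces [5, 51, 75, 5, 15, 10].

[5, 51, 75, 5, 15, 10]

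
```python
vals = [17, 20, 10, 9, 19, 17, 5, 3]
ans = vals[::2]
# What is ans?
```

vals has length 8. The slice vals[::2] selects indices [0, 2, 4, 6] (0->17, 2->10, 4->19, 6->5), giving [17, 10, 19, 5].

[17, 10, 19, 5]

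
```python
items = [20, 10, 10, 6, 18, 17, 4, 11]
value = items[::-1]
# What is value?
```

items has length 8. The slice items[::-1] selects indices [7, 6, 5, 4, 3, 2, 1, 0] (7->11, 6->4, 5->17, 4->18, 3->6, 2->10, 1->10, 0->20), giving [11, 4, 17, 18, 6, 10, 10, 20].

[11, 4, 17, 18, 6, 10, 10, 20]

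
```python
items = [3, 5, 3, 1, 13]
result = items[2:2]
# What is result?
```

items has length 5. The slice items[2:2] resolves to an empty index range, so the result is [].

[]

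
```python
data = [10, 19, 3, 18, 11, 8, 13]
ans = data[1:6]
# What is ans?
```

data has length 7. The slice data[1:6] selects indices [1, 2, 3, 4, 5] (1->19, 2->3, 3->18, 4->11, 5->8), giving [19, 3, 18, 11, 8].

[19, 3, 18, 11, 8]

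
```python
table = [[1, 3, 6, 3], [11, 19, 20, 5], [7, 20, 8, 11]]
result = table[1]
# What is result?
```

table has 3 rows. Row 1 is [11, 19, 20, 5].

[11, 19, 20, 5]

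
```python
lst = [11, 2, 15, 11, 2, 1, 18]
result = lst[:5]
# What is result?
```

lst has length 7. The slice lst[:5] selects indices [0, 1, 2, 3, 4] (0->11, 1->2, 2->15, 3->11, 4->2), giving [11, 2, 15, 11, 2].

[11, 2, 15, 11, 2]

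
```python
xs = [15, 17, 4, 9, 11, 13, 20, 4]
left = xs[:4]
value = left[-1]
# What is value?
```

xs has length 8. The slice xs[:4] selects indices [0, 1, 2, 3] (0->15, 1->17, 2->4, 3->9), giving [15, 17, 4, 9]. So left = [15, 17, 4, 9]. Then left[-1] = 9.

9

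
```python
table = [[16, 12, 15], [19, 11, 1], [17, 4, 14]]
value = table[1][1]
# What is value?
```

table[1] = [19, 11, 1]. Taking column 1 of that row yields 11.

11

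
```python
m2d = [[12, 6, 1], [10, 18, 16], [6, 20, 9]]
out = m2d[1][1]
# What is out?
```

m2d[1] = [10, 18, 16]. Taking column 1 of that row yields 18.

18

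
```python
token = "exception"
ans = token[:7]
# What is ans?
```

token has length 9. The slice token[:7] selects indices [0, 1, 2, 3, 4, 5, 6] (0->'e', 1->'x', 2->'c', 3->'e', 4->'p', 5->'t', 6->'i'), giving 'excepti'.

'excepti'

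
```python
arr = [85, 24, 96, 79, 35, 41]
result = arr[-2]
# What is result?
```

arr has length 6. Negative index -2 maps to positive index 6 + (-2) = 4. arr[4] = 35.

35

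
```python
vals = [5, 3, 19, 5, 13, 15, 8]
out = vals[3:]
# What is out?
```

vals has length 7. The slice vals[3:] selects indices [3, 4, 5, 6] (3->5, 4->13, 5->15, 6->8), giving [5, 13, 15, 8].

[5, 13, 15, 8]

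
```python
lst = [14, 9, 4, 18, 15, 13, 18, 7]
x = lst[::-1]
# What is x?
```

lst has length 8. The slice lst[::-1] selects indices [7, 6, 5, 4, 3, 2, 1, 0] (7->7, 6->18, 5->13, 4->15, 3->18, 2->4, 1->9, 0->14), giving [7, 18, 13, 15, 18, 4, 9, 14].

[7, 18, 13, 15, 18, 4, 9, 14]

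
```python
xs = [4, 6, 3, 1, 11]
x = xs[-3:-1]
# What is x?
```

xs has length 5. The slice xs[-3:-1] selects indices [2, 3] (2->3, 3->1), giving [3, 1].

[3, 1]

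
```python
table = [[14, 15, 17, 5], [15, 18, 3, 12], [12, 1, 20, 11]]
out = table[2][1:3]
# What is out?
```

table[2] = [12, 1, 20, 11]. table[2] has length 4. The slice table[2][1:3] selects indices [1, 2] (1->1, 2->20), giving [1, 20].

[1, 20]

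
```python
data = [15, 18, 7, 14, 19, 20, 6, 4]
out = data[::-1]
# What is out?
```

data has length 8. The slice data[::-1] selects indices [7, 6, 5, 4, 3, 2, 1, 0] (7->4, 6->6, 5->20, 4->19, 3->14, 2->7, 1->18, 0->15), giving [4, 6, 20, 19, 14, 7, 18, 15].

[4, 6, 20, 19, 14, 7, 18, 15]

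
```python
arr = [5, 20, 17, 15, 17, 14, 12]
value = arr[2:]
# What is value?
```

arr has length 7. The slice arr[2:] selects indices [2, 3, 4, 5, 6] (2->17, 3->15, 4->17, 5->14, 6->12), giving [17, 15, 17, 14, 12].

[17, 15, 17, 14, 12]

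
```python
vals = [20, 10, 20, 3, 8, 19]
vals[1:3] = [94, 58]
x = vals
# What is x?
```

vals starts as [20, 10, 20, 3, 8, 19] (length 6). The slice vals[1:3] covers indices [1, 2] with values [10, 20]. Replacing that slice with [94, 58] (same length) produces [20, 94, 58, 3, 8, 19].

[20, 94, 58, 3, 8, 19]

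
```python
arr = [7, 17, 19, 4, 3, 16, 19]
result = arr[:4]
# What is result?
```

arr has length 7. The slice arr[:4] selects indices [0, 1, 2, 3] (0->7, 1->17, 2->19, 3->4), giving [7, 17, 19, 4].

[7, 17, 19, 4]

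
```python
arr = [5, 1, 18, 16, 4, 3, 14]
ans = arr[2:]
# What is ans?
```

arr has length 7. The slice arr[2:] selects indices [2, 3, 4, 5, 6] (2->18, 3->16, 4->4, 5->3, 6->14), giving [18, 16, 4, 3, 14].

[18, 16, 4, 3, 14]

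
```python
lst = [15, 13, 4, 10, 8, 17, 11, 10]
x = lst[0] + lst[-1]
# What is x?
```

lst has length 8. lst[0] = 15.
lst has length 8. Negative index -1 maps to positive index 8 + (-1) = 7. lst[7] = 10.
Sum: 15 + 10 = 25.

25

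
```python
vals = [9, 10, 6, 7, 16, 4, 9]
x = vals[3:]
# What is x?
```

vals has length 7. The slice vals[3:] selects indices [3, 4, 5, 6] (3->7, 4->16, 5->4, 6->9), giving [7, 16, 4, 9].

[7, 16, 4, 9]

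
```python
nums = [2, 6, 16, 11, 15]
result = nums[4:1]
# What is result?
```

nums has length 5. The slice nums[4:1] resolves to an empty index range, so the result is [].

[]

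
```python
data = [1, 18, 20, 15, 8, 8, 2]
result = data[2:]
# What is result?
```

data has length 7. The slice data[2:] selects indices [2, 3, 4, 5, 6] (2->20, 3->15, 4->8, 5->8, 6->2), giving [20, 15, 8, 8, 2].

[20, 15, 8, 8, 2]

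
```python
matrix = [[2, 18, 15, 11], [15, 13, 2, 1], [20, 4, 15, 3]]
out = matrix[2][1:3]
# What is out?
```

matrix[2] = [20, 4, 15, 3]. matrix[2] has length 4. The slice matrix[2][1:3] selects indices [1, 2] (1->4, 2->15), giving [4, 15].

[4, 15]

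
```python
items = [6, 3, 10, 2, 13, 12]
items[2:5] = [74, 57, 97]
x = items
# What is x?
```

items starts as [6, 3, 10, 2, 13, 12] (length 6). The slice items[2:5] covers indices [2, 3, 4] with values [10, 2, 13]. Replacing that slice with [74, 57, 97] (same length) produces [6, 3, 74, 57, 97, 12].

[6, 3, 74, 57, 97, 12]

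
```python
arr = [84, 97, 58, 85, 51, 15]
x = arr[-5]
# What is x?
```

arr has length 6. Negative index -5 maps to positive index 6 + (-5) = 1. arr[1] = 97.

97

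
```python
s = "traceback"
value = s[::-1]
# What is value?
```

s has length 9. The slice s[::-1] selects indices [8, 7, 6, 5, 4, 3, 2, 1, 0] (8->'k', 7->'c', 6->'a', 5->'b', 4->'e', 3->'c', 2->'a', 1->'r', 0->'t'), giving 'kcabecart'.

'kcabecart'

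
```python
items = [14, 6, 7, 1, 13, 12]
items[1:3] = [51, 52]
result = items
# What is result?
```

items starts as [14, 6, 7, 1, 13, 12] (length 6). The slice items[1:3] covers indices [1, 2] with values [6, 7]. Replacing that slice with [51, 52] (same length) produces [14, 51, 52, 1, 13, 12].

[14, 51, 52, 1, 13, 12]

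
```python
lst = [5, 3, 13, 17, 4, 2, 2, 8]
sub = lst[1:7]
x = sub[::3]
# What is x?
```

lst has length 8. The slice lst[1:7] selects indices [1, 2, 3, 4, 5, 6] (1->3, 2->13, 3->17, 4->4, 5->2, 6->2), giving [3, 13, 17, 4, 2, 2]. So sub = [3, 13, 17, 4, 2, 2]. sub has length 6. The slice sub[::3] selects indices [0, 3] (0->3, 3->4), giving [3, 4].

[3, 4]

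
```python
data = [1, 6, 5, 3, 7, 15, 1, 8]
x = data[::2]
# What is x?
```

data has length 8. The slice data[::2] selects indices [0, 2, 4, 6] (0->1, 2->5, 4->7, 6->1), giving [1, 5, 7, 1].

[1, 5, 7, 1]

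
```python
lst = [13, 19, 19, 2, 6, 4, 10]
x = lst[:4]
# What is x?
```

lst has length 7. The slice lst[:4] selects indices [0, 1, 2, 3] (0->13, 1->19, 2->19, 3->2), giving [13, 19, 19, 2].

[13, 19, 19, 2]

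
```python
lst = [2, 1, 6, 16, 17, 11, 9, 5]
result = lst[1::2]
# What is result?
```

lst has length 8. The slice lst[1::2] selects indices [1, 3, 5, 7] (1->1, 3->16, 5->11, 7->5), giving [1, 16, 11, 5].

[1, 16, 11, 5]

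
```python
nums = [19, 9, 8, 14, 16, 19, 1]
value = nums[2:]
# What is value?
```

nums has length 7. The slice nums[2:] selects indices [2, 3, 4, 5, 6] (2->8, 3->14, 4->16, 5->19, 6->1), giving [8, 14, 16, 19, 1].

[8, 14, 16, 19, 1]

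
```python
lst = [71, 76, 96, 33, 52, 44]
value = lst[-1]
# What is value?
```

lst has length 6. Negative index -1 maps to positive index 6 + (-1) = 5. lst[5] = 44.

44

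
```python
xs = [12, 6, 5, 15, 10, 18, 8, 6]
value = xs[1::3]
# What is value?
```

xs has length 8. The slice xs[1::3] selects indices [1, 4, 7] (1->6, 4->10, 7->6), giving [6, 10, 6].

[6, 10, 6]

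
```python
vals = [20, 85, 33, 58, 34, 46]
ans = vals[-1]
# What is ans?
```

vals has length 6. Negative index -1 maps to positive index 6 + (-1) = 5. vals[5] = 46.

46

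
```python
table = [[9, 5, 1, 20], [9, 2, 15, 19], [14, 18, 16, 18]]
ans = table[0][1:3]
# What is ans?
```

table[0] = [9, 5, 1, 20]. table[0] has length 4. The slice table[0][1:3] selects indices [1, 2] (1->5, 2->1), giving [5, 1].

[5, 1]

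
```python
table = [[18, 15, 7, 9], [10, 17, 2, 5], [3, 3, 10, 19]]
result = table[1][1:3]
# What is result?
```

table[1] = [10, 17, 2, 5]. table[1] has length 4. The slice table[1][1:3] selects indices [1, 2] (1->17, 2->2), giving [17, 2].

[17, 2]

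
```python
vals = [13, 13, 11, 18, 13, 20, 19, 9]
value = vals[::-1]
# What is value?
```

vals has length 8. The slice vals[::-1] selects indices [7, 6, 5, 4, 3, 2, 1, 0] (7->9, 6->19, 5->20, 4->13, 3->18, 2->11, 1->13, 0->13), giving [9, 19, 20, 13, 18, 11, 13, 13].

[9, 19, 20, 13, 18, 11, 13, 13]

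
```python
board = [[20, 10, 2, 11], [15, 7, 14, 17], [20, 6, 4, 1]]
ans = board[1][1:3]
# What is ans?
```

board[1] = [15, 7, 14, 17]. board[1] has length 4. The slice board[1][1:3] selects indices [1, 2] (1->7, 2->14), giving [7, 14].

[7, 14]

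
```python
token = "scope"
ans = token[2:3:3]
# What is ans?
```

token has length 5. The slice token[2:3:3] selects indices [2] (2->'o'), giving 'o'.

'o'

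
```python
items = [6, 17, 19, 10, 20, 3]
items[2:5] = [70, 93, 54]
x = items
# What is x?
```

items starts as [6, 17, 19, 10, 20, 3] (length 6). The slice items[2:5] covers indices [2, 3, 4] with values [19, 10, 20]. Replacing that slice with [70, 93, 54] (same length) produces [6, 17, 70, 93, 54, 3].

[6, 17, 70, 93, 54, 3]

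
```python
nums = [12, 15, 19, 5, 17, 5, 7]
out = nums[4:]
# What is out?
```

nums has length 7. The slice nums[4:] selects indices [4, 5, 6] (4->17, 5->5, 6->7), giving [17, 5, 7].

[17, 5, 7]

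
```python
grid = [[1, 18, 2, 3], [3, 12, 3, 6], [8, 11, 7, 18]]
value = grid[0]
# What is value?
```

grid has 3 rows. Row 0 is [1, 18, 2, 3].

[1, 18, 2, 3]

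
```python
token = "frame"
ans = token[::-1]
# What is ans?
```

token has length 5. The slice token[::-1] selects indices [4, 3, 2, 1, 0] (4->'e', 3->'m', 2->'a', 1->'r', 0->'f'), giving 'emarf'.

'emarf'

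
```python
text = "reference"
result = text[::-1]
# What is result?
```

text has length 9. The slice text[::-1] selects indices [8, 7, 6, 5, 4, 3, 2, 1, 0] (8->'e', 7->'c', 6->'n', 5->'e', 4->'r', 3->'e', 2->'f', 1->'e', 0->'r'), giving 'ecnerefer'.

'ecnerefer'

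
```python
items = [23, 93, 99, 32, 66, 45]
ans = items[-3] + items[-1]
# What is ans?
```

items has length 6. Negative index -3 maps to positive index 6 + (-3) = 3. items[3] = 32.
items has length 6. Negative index -1 maps to positive index 6 + (-1) = 5. items[5] = 45.
Sum: 32 + 45 = 77.

77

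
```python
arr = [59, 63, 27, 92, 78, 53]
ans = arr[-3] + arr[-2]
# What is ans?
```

arr has length 6. Negative index -3 maps to positive index 6 + (-3) = 3. arr[3] = 92.
arr has length 6. Negative index -2 maps to positive index 6 + (-2) = 4. arr[4] = 78.
Sum: 92 + 78 = 170.

170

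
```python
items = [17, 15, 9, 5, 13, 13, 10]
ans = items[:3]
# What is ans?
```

items has length 7. The slice items[:3] selects indices [0, 1, 2] (0->17, 1->15, 2->9), giving [17, 15, 9].

[17, 15, 9]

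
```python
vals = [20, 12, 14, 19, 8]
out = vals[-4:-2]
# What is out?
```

vals has length 5. The slice vals[-4:-2] selects indices [1, 2] (1->12, 2->14), giving [12, 14].

[12, 14]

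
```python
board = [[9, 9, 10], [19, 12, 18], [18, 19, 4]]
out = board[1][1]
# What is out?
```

board[1] = [19, 12, 18]. Taking column 1 of that row yields 12.

12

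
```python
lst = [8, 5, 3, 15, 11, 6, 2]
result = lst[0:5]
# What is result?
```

lst has length 7. The slice lst[0:5] selects indices [0, 1, 2, 3, 4] (0->8, 1->5, 2->3, 3->15, 4->11), giving [8, 5, 3, 15, 11].

[8, 5, 3, 15, 11]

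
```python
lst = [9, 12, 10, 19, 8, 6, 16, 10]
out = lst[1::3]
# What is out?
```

lst has length 8. The slice lst[1::3] selects indices [1, 4, 7] (1->12, 4->8, 7->10), giving [12, 8, 10].

[12, 8, 10]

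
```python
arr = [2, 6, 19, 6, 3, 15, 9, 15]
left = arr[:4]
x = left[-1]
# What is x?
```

arr has length 8. The slice arr[:4] selects indices [0, 1, 2, 3] (0->2, 1->6, 2->19, 3->6), giving [2, 6, 19, 6]. So left = [2, 6, 19, 6]. Then left[-1] = 6.

6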